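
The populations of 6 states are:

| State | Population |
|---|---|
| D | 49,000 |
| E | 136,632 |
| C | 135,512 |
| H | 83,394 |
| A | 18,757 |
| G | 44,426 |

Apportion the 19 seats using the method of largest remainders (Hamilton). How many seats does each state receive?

The standard divisor is 467721/19 ≈ 24616.895.
Standard quotas: D 1.9905, E 5.5503, C 5.5048, H 3.3877, A 0.7620, G 1.8047.
Lower quotas: D 1, E 5, C 5, H 3, A 0, G 1 (sum 15, leaving 4 seats).
Remainders in descending order: D 0.9905, G 0.8047, A 0.7620, E 0.5503, C 0.5048, H 0.3877.
The surplus seats go to D, G, A, E.

D=2, E=6, C=5, H=3, A=1, G=2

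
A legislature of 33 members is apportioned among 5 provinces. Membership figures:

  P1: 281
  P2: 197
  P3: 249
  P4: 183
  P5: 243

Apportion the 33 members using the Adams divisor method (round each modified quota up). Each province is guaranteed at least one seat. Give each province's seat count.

Standard divisor 1153/33 ≈ 34.939; standard quotas: P1 8.042, P2 5.638, P3 7.127, P4 5.238, P5 6.955.
Rounding up gives 9, 6, 8, 6, 7 = 36 seats, so the divisor must be adjusted.
With modified divisor 38: modified quotas P1 7.395, P2 5.184, P3 6.553, P4 4.816, P5 6.395.
Rounding up: P1 8, P2 6, P3 7, P4 5, P5 7 (total 33).

P1: 8, P2: 6, P3: 7, P4: 5, P5: 7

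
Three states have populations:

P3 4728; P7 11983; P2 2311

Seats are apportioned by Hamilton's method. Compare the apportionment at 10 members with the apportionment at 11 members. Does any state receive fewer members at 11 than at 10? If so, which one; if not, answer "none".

none

At 10 seats: P3 3, P7 6, P2 1.
At 11 seats: P3 3, P7 7, P2 1.
No state's allocation decreased.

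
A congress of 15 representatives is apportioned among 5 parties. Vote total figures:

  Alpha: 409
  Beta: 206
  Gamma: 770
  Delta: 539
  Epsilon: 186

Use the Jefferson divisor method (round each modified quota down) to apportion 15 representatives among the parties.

Standard divisor 2110/15 ≈ 140.667; standard quotas: Alpha 2.908, Beta 1.464, Gamma 5.474, Delta 3.832, Epsilon 1.322.
Rounding down gives 2, 1, 5, 3, 1 = 12 seats, so the divisor must be adjusted.
With modified divisor 120: modified quotas Alpha 3.408, Beta 1.717, Gamma 6.417, Delta 4.492, Epsilon 1.550.
Rounding down: Alpha 3, Beta 1, Gamma 6, Delta 4, Epsilon 1 (total 15).

Alpha: 3, Beta: 1, Gamma: 6, Delta: 4, Epsilon: 1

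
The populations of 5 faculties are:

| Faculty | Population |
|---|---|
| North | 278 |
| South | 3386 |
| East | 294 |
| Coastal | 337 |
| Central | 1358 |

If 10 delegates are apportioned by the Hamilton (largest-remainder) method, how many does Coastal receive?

The standard divisor is 5653/10 ≈ 565.3.
Standard quotas: North 0.492, South 5.990, East 0.520, Coastal 0.596, Central 2.402.
Lower quotas: North 0, South 5, East 0, Coastal 0, Central 2 (sum 7, leaving 3 seats).
Remainders in descending order: South 0.990, Coastal 0.596, East 0.520, North 0.492, Central 0.402.
The surplus seats go to South, Coastal, East.
Coastal receives 1.

1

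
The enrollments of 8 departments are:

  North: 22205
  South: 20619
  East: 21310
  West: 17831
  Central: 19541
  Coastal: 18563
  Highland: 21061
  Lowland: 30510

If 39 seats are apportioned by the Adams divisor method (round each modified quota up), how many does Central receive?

Standard divisor 171640/39 ≈ 4401.026; standard quotas: North 5.045, South 4.685, East 4.842, West 4.052, Central 4.440, Coastal 4.218, Highland 4.785, Lowland 6.932.
Rounding up gives 6, 5, 5, 5, 5, 5, 5, 7 = 43 seats, so the divisor must be adjusted.
With modified divisor 5000: modified quotas North 4.441, South 4.124, East 4.262, West 3.566, Central 3.908, Coastal 3.713, Highland 4.212, Lowland 6.102.
Rounding up: North 5, South 5, East 5, West 4, Central 4, Coastal 4, Highland 5, Lowland 7 (total 39).
Central receives 4.

4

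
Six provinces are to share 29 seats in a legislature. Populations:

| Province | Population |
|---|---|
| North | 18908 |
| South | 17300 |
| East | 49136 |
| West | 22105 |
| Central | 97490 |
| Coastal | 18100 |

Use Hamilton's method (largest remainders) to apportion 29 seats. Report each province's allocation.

North: 3, South: 2, East: 6, West: 3, Central: 13, Coastal: 2

Total 223039; standard divisor 223039/29 = 7691.
Standard quotas: North 2.4585, South 2.2494, East 6.3888, West 2.8741, Central 12.6759, Coastal 2.3534.
Lower quotas: North 2, South 2, East 6, West 2, Central 12, Coastal 2 (sum 26, leaving 3 seats).
Remainders in descending order: West 0.8741, Central 0.6759, North 0.4585, East 0.3888, Coastal 0.3534, South 0.2494.
The surplus seats go to West, Central, North.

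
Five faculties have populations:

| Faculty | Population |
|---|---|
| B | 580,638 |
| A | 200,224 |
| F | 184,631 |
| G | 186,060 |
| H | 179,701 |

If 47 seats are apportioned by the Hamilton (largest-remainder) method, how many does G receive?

7

Standard divisor: 1331254 ÷ 47 ≈ 28324.553.
Standard quotas: B 20.4995, A 7.0689, F 6.5184, G 6.5689, H 6.3444.
Lower quotas: B 20, A 7, F 6, G 6, H 6 (sum 45, leaving 2 seats).
Remainders in descending order: G 0.5689, F 0.5184, B 0.4995, H 0.3444, A 0.0689.
Largest remainders: G, F receive the extra seats.
G receives 7.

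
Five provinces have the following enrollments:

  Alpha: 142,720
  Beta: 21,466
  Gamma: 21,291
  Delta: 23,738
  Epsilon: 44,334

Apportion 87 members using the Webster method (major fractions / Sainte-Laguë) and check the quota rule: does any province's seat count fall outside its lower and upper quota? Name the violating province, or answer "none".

Standard quotas: Alpha 48.971, Beta 7.366, Gamma 7.306, Delta 8.145, Epsilon 15.212.
Webster allocation: Alpha 50, Beta 7, Gamma 7, Delta 8, Epsilon 15.
Alpha has quota 48.971 (lower 48, upper 49) but receives 50 — outside the quota interval.

Alpha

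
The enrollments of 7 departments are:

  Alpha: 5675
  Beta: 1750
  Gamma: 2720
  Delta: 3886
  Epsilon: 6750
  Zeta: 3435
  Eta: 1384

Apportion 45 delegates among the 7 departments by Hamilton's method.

Alpha 10; Beta 3; Gamma 5; Delta 7; Epsilon 12; Zeta 6; Eta 2

Total 25600; standard divisor 25600/45 ≈ 568.889.
Standard quotas: Alpha 9.9756, Beta 3.0762, Gamma 4.7812, Delta 6.8309, Epsilon 11.8652, Zeta 6.0381, Eta 2.4328.
Lower quotas: Alpha 9, Beta 3, Gamma 4, Delta 6, Epsilon 11, Zeta 6, Eta 2 (sum 41, leaving 4 seats).
Remainders in descending order: Alpha 0.9756, Epsilon 0.8652, Delta 0.8309, Gamma 0.7812, Eta 0.4328, Beta 0.0762, Zeta 0.0381.
Largest remainders: Alpha, Epsilon, Delta, Gamma receive the extra seats.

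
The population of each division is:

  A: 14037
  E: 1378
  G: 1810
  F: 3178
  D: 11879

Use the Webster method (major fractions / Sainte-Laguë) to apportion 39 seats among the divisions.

A: 17, E: 2, G: 2, F: 4, D: 14

Standard divisor 32282/39 ≈ 827.744; standard quotas: A 16.958, E 1.665, G 2.187, F 3.839, D 14.351.
Rounding to the nearest integer gives A 17, E 2, G 2, F 4, D 14 — total 39, matching the house size, so no adjustment is needed.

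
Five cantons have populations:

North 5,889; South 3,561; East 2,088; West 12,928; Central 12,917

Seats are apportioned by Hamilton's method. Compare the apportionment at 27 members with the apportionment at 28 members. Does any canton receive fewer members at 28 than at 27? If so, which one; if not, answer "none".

East

At 27 seats: North 4, South 3, East 2, West 9, Central 9.
At 28 seats: North 4, South 3, East 1, West 10, Central 10.
East drops from 2 to 1.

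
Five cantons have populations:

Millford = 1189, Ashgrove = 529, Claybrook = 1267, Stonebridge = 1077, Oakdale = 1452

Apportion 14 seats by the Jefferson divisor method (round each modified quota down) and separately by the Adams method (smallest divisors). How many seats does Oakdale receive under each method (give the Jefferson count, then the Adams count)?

4 and 3

Jefferson: Millford 3, Ashgrove 1, Claybrook 3, Stonebridge 3, Oakdale 4.
Adams: Millford 3, Ashgrove 2, Claybrook 3, Stonebridge 3, Oakdale 3.
Oakdale gets 4 under Jefferson and 3 under Adams.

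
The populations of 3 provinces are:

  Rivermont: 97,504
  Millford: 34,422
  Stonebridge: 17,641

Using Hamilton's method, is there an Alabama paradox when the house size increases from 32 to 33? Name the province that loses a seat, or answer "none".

At 32 seats: Rivermont 21, Millford 7, Stonebridge 4.
At 33 seats: Rivermont 21, Millford 8, Stonebridge 4.
No province's allocation decreased.

none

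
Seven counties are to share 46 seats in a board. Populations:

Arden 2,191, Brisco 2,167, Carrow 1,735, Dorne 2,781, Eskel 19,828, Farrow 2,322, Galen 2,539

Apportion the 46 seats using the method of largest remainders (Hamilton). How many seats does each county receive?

Arden=3, Brisco=3, Carrow=2, Dorne=4, Eskel=27, Farrow=3, Galen=4

Standard divisor: 33563 ÷ 46 ≈ 729.63.
Standard quotas: Arden 3.0029, Brisco 2.9700, Carrow 2.3779, Dorne 3.8115, Eskel 27.1754, Farrow 3.1824, Galen 3.4798.
Lower quotas: Arden 3, Brisco 2, Carrow 2, Dorne 3, Eskel 27, Farrow 3, Galen 3 (sum 43, leaving 3 seats).
Remainders in descending order: Brisco 0.9700, Dorne 0.8115, Galen 0.4798, Carrow 0.3779, Farrow 0.1824, Eskel 0.1754, Arden 0.0029.
Largest remainders: Brisco, Dorne, Galen receive the extra seats.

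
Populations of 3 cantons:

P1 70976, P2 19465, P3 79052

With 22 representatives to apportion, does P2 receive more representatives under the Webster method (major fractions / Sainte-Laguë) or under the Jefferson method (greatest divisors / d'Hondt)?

Webster

Webster: P1 9, P2 3, P3 10.
Jefferson: P1 9, P2 2, P3 11.
P2 gets 3 under Webster and 2 under Jefferson.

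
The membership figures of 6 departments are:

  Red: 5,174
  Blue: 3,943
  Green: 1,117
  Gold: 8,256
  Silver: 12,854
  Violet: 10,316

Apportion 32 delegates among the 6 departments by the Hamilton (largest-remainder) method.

The standard divisor is 41660/32 ≈ 1301.875.
Standard quotas: Red 3.9743, Blue 3.0287, Green 0.8580, Gold 6.3416, Silver 9.8735, Violet 7.9240.
Lower quotas: Red 3, Blue 3, Green 0, Gold 6, Silver 9, Violet 7 (sum 28, leaving 4 seats).
Remainders in descending order: Red 0.9743, Violet 0.9240, Silver 0.8735, Green 0.8580, Gold 0.3416, Blue 0.0287.
Largest remainders: Red, Violet, Silver, Green receive the extra seats.

Red=4, Blue=3, Green=1, Gold=6, Silver=10, Violet=8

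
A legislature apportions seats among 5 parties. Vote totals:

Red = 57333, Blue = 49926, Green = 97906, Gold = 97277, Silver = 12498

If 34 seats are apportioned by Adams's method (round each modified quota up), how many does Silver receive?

Standard divisor 314940/34 ≈ 9262.941; standard quotas: Red 6.190, Blue 5.390, Green 10.570, Gold 10.502, Silver 1.349.
Rounding up gives 7, 6, 11, 11, 2 = 37 seats, so the divisor must be adjusted.
With modified divisor 9900: modified quotas Red 5.791, Blue 5.043, Green 9.889, Gold 9.826, Silver 1.262.
Rounding up: Red 6, Blue 6, Green 10, Gold 10, Silver 2 (total 34).
Silver receives 2.

2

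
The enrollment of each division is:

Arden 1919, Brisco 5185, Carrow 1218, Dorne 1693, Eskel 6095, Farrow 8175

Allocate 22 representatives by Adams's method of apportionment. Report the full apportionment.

Standard divisor 24285/22 ≈ 1103.864; standard quotas: Arden 1.738, Brisco 4.697, Carrow 1.103, Dorne 1.534, Eskel 5.522, Farrow 7.406.
Rounding up gives 2, 5, 2, 2, 6, 8 = 25 seats, so the divisor must be adjusted.
With modified divisor 1260: modified quotas Arden 1.523, Brisco 4.115, Carrow 0.967, Dorne 1.344, Eskel 4.837, Farrow 6.488.
Rounding up: Arden 2, Brisco 5, Carrow 1, Dorne 2, Eskel 5, Farrow 7 (total 22).

Arden=2, Brisco=5, Carrow=1, Dorne=2, Eskel=5, Farrow=7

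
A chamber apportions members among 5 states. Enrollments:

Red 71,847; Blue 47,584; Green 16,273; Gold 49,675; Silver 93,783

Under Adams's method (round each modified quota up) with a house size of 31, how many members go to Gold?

6

Standard divisor 279162/31 ≈ 9005.226; standard quotas: Red 7.978, Blue 5.284, Green 1.807, Gold 5.516, Silver 10.414.
Rounding up gives 8, 6, 2, 6, 11 = 33 seats, so the divisor must be adjusted.
With modified divisor 9700: modified quotas Red 7.407, Blue 4.906, Green 1.678, Gold 5.121, Silver 9.668.
Rounding up: Red 8, Blue 5, Green 2, Gold 6, Silver 10 (total 31).
Gold receives 6.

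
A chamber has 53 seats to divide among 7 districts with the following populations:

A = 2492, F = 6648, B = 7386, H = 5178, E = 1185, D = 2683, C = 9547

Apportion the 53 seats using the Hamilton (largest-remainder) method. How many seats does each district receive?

A=4; F=10; B=11; H=8; E=2; D=4; C=14

The standard divisor is 35119/53 ≈ 662.623.
Standard quotas: A 3.7608, F 10.0329, B 11.1466, H 7.8144, E 1.7883, D 4.0491, C 14.4079.
Lower quotas: A 3, F 10, B 11, H 7, E 1, D 4, C 14 (sum 50, leaving 3 seats).
Remainders in descending order: H 0.8144, E 0.7883, A 0.7608, C 0.4079, B 0.1466, D 0.0491, F 0.0329.
The surplus seats go to H, E, A.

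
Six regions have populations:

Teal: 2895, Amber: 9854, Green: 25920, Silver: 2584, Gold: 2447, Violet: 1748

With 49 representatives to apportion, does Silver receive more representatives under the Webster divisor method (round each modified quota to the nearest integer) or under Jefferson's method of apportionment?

Webster

Webster: Teal 3, Amber 10, Green 28, Silver 3, Gold 3, Violet 2.
Jefferson: Teal 3, Amber 11, Green 29, Silver 2, Gold 2, Violet 2.
Silver gets 3 under Webster and 2 under Jefferson.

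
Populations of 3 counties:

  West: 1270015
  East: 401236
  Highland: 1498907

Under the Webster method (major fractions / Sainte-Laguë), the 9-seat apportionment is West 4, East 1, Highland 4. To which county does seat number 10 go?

Priority for the next seat is population ÷ (current seats + 0.5).
Priorities: West 282225.556, East 267490.667, Highland 333090.444.
Highest priority: Highland.

Highland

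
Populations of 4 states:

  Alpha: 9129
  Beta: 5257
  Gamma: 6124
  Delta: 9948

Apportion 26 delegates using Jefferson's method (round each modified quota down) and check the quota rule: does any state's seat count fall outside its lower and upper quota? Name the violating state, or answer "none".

Standard quotas: Alpha 7.793, Beta 4.488, Gamma 5.228, Delta 8.492.
Jefferson allocation: Alpha 8, Beta 4, Gamma 5, Delta 9.
Every allocation lies between the lower and upper quota.

none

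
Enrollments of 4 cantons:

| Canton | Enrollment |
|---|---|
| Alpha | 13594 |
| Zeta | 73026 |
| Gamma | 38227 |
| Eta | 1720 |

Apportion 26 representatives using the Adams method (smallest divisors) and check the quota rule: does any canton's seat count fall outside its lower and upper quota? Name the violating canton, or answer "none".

Zeta

Standard quotas: Alpha 2.793, Zeta 15.001, Gamma 7.853, Eta 0.353.
Adams allocation: Alpha 3, Zeta 14, Gamma 8, Eta 1.
Zeta has quota 15.001 (lower 15, upper 16) but receives 14 — outside the quota interval.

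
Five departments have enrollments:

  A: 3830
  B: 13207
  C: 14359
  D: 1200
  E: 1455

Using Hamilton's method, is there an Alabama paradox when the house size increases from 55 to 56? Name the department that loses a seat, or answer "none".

E

At 55 seats: A 6, B 21, C 23, D 2, E 3.
At 56 seats: A 6, B 22, C 24, D 2, E 2.
E drops from 3 to 2.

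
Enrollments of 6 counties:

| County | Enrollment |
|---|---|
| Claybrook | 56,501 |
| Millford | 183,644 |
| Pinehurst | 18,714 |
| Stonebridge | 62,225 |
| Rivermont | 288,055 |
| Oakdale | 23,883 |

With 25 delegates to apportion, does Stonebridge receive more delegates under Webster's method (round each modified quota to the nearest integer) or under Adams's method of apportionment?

Webster: Claybrook 2, Millford 7, Pinehurst 1, Stonebridge 2, Rivermont 12, Oakdale 1.
Adams: Claybrook 2, Millford 7, Pinehurst 1, Stonebridge 3, Rivermont 11, Oakdale 1.
Stonebridge gets 2 under Webster and 3 under Adams.

Adams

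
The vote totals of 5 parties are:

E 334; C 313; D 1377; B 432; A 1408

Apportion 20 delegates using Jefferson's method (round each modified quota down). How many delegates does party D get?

8

Standard divisor 3864/20 ≈ 193.2; standard quotas: E 1.729, C 1.620, D 7.127, B 2.236, A 7.288.
Rounding down gives 1, 1, 7, 2, 7 = 18 seats, so the divisor must be adjusted.
With modified divisor 170: modified quotas E 1.965, C 1.841, D 8.100, B 2.541, A 8.282.
Rounding down: E 1, C 1, D 8, B 2, A 8 (total 20).
D receives 8.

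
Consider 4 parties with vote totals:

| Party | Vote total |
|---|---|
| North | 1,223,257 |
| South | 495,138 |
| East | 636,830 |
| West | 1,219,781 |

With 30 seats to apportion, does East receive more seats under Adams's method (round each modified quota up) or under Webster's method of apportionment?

Adams

Adams: North 10, South 4, East 6, West 10.
Webster: North 11, South 4, East 5, West 10.
East gets 6 under Adams and 5 under Webster.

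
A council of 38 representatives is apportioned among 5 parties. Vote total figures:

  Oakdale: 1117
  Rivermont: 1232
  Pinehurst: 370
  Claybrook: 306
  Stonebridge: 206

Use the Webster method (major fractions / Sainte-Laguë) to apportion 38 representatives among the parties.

Oakdale 13, Rivermont 15, Pinehurst 4, Claybrook 4, Stonebridge 2

Standard divisor 3231/38 ≈ 85.026; standard quotas: Oakdale 13.137, Rivermont 14.490, Pinehurst 4.352, Claybrook 3.599, Stonebridge 2.423.
Rounding to the nearest integer gives 13, 14, 4, 4, 2 = 37 seats, so the divisor must be adjusted.
With modified divisor 84: modified quotas Oakdale 13.298, Rivermont 14.667, Pinehurst 4.405, Claybrook 3.643, Stonebridge 2.452.
Rounding to the nearest integer: Oakdale 13, Rivermont 15, Pinehurst 4, Claybrook 4, Stonebridge 2 (total 38).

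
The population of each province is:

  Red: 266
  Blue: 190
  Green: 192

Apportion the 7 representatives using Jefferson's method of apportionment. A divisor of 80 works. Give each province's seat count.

With modified divisor 80: modified quotas Red 3.325, Blue 2.375, Green 2.400.
Rounding down: Red 3, Blue 2, Green 2 (total 7).

Red 3; Blue 2; Green 2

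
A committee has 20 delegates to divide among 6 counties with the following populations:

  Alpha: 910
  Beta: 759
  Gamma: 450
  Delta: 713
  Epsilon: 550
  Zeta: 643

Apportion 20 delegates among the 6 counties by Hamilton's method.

Alpha 4, Beta 4, Gamma 2, Delta 4, Epsilon 3, Zeta 3

The standard divisor is 4025/20 ≈ 201.25.
Standard quotas: Alpha 4.522, Beta 3.771, Gamma 2.236, Delta 3.543, Epsilon 2.733, Zeta 3.195.
Lower quotas: Alpha 4, Beta 3, Gamma 2, Delta 3, Epsilon 2, Zeta 3 (sum 17, leaving 3 seats).
Remainders in descending order: Beta 0.771, Epsilon 0.733, Delta 0.543, Alpha 0.522, Gamma 0.236, Zeta 0.195.
The surplus seats go to Beta, Epsilon, Delta.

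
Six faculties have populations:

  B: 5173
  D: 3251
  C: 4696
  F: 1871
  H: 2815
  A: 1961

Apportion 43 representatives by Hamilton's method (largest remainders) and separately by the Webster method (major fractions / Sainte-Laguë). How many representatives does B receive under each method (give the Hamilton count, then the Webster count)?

Hamilton: B 11, D 7, C 10, F 4, H 6, A 5.
Webster: B 12, D 7, C 10, F 4, H 6, A 4.
B gets 11 under Hamilton and 12 under Webster.

11 and 12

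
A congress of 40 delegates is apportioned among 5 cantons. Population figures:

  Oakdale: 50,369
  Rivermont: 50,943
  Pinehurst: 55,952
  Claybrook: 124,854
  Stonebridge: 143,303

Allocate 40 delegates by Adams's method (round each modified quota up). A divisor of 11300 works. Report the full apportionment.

Oakdale=5, Rivermont=5, Pinehurst=5, Claybrook=12, Stonebridge=13

With modified divisor 11300: modified quotas Oakdale 4.457, Rivermont 4.508, Pinehurst 4.952, Claybrook 11.049, Stonebridge 12.682.
Rounding up: Oakdale 5, Rivermont 5, Pinehurst 5, Claybrook 12, Stonebridge 13 (total 40).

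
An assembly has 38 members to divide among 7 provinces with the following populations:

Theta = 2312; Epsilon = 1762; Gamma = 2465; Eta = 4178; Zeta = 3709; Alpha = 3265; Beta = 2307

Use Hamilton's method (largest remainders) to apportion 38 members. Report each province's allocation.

Theta: 5, Epsilon: 3, Gamma: 5, Eta: 8, Zeta: 7, Alpha: 6, Beta: 4

Total 19998; standard divisor 19998/38 ≈ 526.263.
Standard quotas: Theta 4.393, Epsilon 3.348, Gamma 4.684, Eta 7.939, Zeta 7.048, Alpha 6.204, Beta 4.384.
Lower quotas: Theta 4, Epsilon 3, Gamma 4, Eta 7, Zeta 7, Alpha 6, Beta 4 (sum 35, leaving 3 seats).
Remainders in descending order: Eta 0.939, Gamma 0.684, Theta 0.393, Beta 0.384, Epsilon 0.348, Alpha 0.204, Zeta 0.048.
Largest remainders: Eta, Gamma, Theta receive the extra seats.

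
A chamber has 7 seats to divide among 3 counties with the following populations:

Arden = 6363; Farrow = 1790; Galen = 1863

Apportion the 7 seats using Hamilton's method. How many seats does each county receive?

Total 10016; standard divisor 10016/7 ≈ 1430.857.
Standard quotas: Arden 4.4470, Farrow 1.2510, Galen 1.3020.
Lower quotas: Arden 4, Farrow 1, Galen 1 (sum 6, leaving 1 seat).
Remainders in descending order: Arden 0.4470, Galen 0.3020, Farrow 0.2510.
The surplus seat goes to Arden.

Arden: 5, Farrow: 1, Galen: 1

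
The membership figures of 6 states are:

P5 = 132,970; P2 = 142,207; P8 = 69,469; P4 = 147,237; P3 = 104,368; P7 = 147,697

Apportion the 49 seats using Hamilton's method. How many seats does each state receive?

P5 9; P2 9; P8 4; P4 10; P3 7; P7 10

Standard divisor: 743948 ÷ 49 ≈ 15182.612.
Standard quotas: P5 8.7580, P2 9.3664, P8 4.5756, P4 9.6977, P3 6.8742, P7 9.7280.
Lower quotas: P5 8, P2 9, P8 4, P4 9, P3 6, P7 9 (sum 45, leaving 4 seats).
Remainders in descending order: P3 0.8742, P5 0.7580, P7 0.7280, P4 0.6977, P8 0.5756, P2 0.3664.
The surplus seats go to P3, P5, P7, P4.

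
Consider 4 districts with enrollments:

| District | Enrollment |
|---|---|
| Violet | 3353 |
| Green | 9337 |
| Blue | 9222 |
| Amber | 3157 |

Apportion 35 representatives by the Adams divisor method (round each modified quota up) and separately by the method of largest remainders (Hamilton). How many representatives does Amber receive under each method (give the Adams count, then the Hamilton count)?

Adams: Violet 5, Green 13, Blue 12, Amber 5.
Hamilton: Violet 5, Green 13, Blue 13, Amber 4.
Amber gets 5 under Adams and 4 under Hamilton.

5 and 4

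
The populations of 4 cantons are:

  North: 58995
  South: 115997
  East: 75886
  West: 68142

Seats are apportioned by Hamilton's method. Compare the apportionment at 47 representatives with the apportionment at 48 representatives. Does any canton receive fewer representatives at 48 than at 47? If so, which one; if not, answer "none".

At 47 seats: North 9, South 17, East 11, West 10.
At 48 seats: North 9, South 18, East 11, West 10.
No canton's allocation decreased.

none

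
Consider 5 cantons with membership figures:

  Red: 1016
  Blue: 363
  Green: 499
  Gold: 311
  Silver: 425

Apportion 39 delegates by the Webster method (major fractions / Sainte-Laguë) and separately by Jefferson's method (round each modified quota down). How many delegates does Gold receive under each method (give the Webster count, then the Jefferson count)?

Webster: Red 15, Blue 5, Green 8, Gold 5, Silver 6.
Jefferson: Red 16, Blue 5, Green 8, Gold 4, Silver 6.
Gold gets 5 under Webster and 4 under Jefferson.

5 and 4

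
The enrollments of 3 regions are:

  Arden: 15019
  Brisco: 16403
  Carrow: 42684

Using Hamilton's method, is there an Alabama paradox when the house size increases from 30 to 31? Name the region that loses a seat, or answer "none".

none

At 30 seats: Arden 6, Brisco 7, Carrow 17.
At 31 seats: Arden 6, Brisco 7, Carrow 18.
No region's allocation decreased.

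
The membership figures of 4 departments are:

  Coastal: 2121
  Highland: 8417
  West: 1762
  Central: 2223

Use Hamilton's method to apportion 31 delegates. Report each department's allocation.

Total 14523; standard divisor 14523/31 ≈ 468.484.
Standard quotas: Coastal 4.5274, Highland 17.9665, West 3.7611, Central 4.7451.
Lower quotas: Coastal 4, Highland 17, West 3, Central 4 (sum 28, leaving 3 seats).
Remainders in descending order: Highland 0.9665, West 0.7611, Central 0.7451, Coastal 0.5274.
The surplus seats go to Highland, West, Central.

Coastal 4, Highland 18, West 4, Central 5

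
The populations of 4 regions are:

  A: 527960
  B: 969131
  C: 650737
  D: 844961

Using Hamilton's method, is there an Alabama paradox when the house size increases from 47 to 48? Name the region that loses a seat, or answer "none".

A

At 47 seats: A 9, B 15, C 10, D 13.
At 48 seats: A 8, B 16, C 10, D 14.
A drops from 9 to 8.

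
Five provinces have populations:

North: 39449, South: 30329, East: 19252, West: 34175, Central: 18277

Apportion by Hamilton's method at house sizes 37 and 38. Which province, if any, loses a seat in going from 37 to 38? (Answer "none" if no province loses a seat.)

At 37 seats: North 10, South 8, East 5, West 9, Central 5.
At 38 seats: North 11, South 8, East 5, West 9, Central 5.
No province's allocation decreased.

none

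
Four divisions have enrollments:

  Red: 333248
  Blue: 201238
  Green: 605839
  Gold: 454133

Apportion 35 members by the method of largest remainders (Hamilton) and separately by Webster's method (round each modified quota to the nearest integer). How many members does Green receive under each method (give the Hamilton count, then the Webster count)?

Hamilton: Red 7, Blue 5, Green 13, Gold 10.
Webster: Red 7, Blue 4, Green 14, Gold 10.
Green gets 13 under Hamilton and 14 under Webster.

13 and 14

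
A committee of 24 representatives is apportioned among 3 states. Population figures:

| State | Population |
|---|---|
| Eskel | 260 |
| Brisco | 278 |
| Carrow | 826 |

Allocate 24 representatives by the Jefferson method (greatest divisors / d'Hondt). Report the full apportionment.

Eskel: 4, Brisco: 5, Carrow: 15

Standard divisor 1364/24 ≈ 56.833; standard quotas: Eskel 4.575, Brisco 4.891, Carrow 14.534.
Rounding down gives 4, 4, 14 = 22 seats, so the divisor must be adjusted.
With modified divisor 54: modified quotas Eskel 4.815, Brisco 5.148, Carrow 15.296.
Rounding down: Eskel 4, Brisco 5, Carrow 15 (total 24).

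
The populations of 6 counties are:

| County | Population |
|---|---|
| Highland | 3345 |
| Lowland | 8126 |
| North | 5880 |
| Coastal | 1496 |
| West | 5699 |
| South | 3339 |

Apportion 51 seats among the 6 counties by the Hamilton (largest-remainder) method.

Highland 6, Lowland 15, North 11, Coastal 3, West 10, South 6

Total 27885; standard divisor 27885/51 ≈ 546.765.
Standard quotas: Highland 6.1178, Lowland 14.8620, North 10.7542, Coastal 2.7361, West 10.4231, South 6.1068.
Lower quotas: Highland 6, Lowland 14, North 10, Coastal 2, West 10, South 6 (sum 48, leaving 3 seats).
Remainders in descending order: Lowland 0.8620, North 0.7542, Coastal 0.7361, West 0.4231, Highland 0.1178, South 0.1068.
Largest remainders: Lowland, North, Coastal receive the extra seats.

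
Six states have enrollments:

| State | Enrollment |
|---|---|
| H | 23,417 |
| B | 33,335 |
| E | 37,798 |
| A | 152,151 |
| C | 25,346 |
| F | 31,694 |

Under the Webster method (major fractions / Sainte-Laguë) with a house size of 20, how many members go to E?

Standard divisor 303741/20 ≈ 15187.05; standard quotas: H 1.542, B 2.195, E 2.489, A 10.018, C 1.669, F 2.087.
Rounding to the nearest integer gives H 2, B 2, E 2, A 10, C 2, F 2 — total 20, matching the house size, so no adjustment is needed.
E receives 2.

2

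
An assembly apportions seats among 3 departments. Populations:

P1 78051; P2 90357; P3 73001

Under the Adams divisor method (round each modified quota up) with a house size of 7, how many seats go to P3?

2

Standard divisor 241409/7 ≈ 34487; standard quotas: P1 2.263, P2 2.620, P3 2.117.
Rounding up gives 3, 3, 3 = 9 seats, so the divisor must be adjusted.
With modified divisor 42100: modified quotas P1 1.854, P2 2.146, P3 1.734.
Rounding up: P1 2, P2 3, P3 2 (total 7).
P3 receives 2.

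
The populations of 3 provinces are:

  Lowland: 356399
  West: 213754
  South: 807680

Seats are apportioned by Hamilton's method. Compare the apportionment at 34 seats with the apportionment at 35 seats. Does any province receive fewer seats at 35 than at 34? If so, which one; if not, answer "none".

none

At 34 seats: Lowland 9, West 5, South 20.
At 35 seats: Lowland 9, West 5, South 21.
No province's allocation decreased.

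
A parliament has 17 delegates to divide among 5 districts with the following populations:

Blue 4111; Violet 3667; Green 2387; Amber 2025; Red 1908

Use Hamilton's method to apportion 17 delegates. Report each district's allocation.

Blue=5; Violet=4; Green=3; Amber=3; Red=2

Total 14098; standard divisor 14098/17 ≈ 829.294.
Standard quotas: Blue 4.957, Violet 4.422, Green 2.878, Amber 2.442, Red 2.301.
Lower quotas: Blue 4, Violet 4, Green 2, Amber 2, Red 2 (sum 14, leaving 3 seats).
Remainders in descending order: Blue 0.957, Green 0.878, Amber 0.442, Violet 0.422, Red 0.301.
The surplus seats go to Blue, Green, Amber.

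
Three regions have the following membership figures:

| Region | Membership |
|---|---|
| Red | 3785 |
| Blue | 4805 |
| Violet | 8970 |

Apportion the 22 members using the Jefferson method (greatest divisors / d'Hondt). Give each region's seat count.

Red=5, Blue=6, Violet=11

Standard divisor 17560/22 ≈ 798.182; standard quotas: Red 4.742, Blue 6.020, Violet 11.238.
Rounding down gives 4, 6, 11 = 21 seats, so the divisor must be adjusted.
With modified divisor 750: modified quotas Red 5.047, Blue 6.407, Violet 11.960.
Rounding down: Red 5, Blue 6, Violet 11 (total 22).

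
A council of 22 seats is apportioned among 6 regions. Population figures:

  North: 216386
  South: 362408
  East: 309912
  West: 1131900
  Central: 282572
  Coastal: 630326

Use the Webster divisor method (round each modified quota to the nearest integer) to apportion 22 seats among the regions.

Standard divisor 2933504/22 ≈ 133341.091; standard quotas: North 1.623, South 2.718, East 2.324, West 8.489, Central 2.119, Coastal 4.727.
Rounding to the nearest integer gives North 2, South 3, East 2, West 8, Central 2, Coastal 5 — total 22, matching the house size, so no adjustment is needed.

North=2, South=3, East=2, West=8, Central=2, Coastal=5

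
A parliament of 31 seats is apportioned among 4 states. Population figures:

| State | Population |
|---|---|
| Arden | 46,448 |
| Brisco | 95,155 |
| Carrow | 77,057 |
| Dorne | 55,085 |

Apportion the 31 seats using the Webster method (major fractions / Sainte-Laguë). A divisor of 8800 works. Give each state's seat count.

Arden 5, Brisco 11, Carrow 9, Dorne 6

With modified divisor 8800: modified quotas Arden 5.278, Brisco 10.813, Carrow 8.756, Dorne 6.260.
Rounding to the nearest integer: Arden 5, Brisco 11, Carrow 9, Dorne 6 (total 31).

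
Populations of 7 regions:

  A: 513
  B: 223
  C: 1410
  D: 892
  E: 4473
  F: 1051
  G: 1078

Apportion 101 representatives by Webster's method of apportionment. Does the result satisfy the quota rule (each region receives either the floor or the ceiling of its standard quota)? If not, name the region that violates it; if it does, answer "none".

Standard quotas: A 5.375, B 2.336, C 14.773, D 9.346, E 46.864, F 11.012, G 11.294.
Webster allocation: A 5, B 2, C 15, D 9, E 48, F 11, G 11.
E has quota 46.864 (lower 46, upper 47) but receives 48 — outside the quota interval.

E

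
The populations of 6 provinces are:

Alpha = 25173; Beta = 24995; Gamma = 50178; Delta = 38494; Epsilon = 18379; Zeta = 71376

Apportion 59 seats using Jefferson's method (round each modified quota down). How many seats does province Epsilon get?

5

Standard divisor 228595/59 ≈ 3874.492; standard quotas: Alpha 6.497, Beta 6.451, Gamma 12.951, Delta 9.935, Epsilon 4.744, Zeta 18.422.
Rounding down gives 6, 6, 12, 9, 4, 18 = 55 seats, so the divisor must be adjusted.
With modified divisor 3640: modified quotas Alpha 6.916, Beta 6.867, Gamma 13.785, Delta 10.575, Epsilon 5.049, Zeta 19.609.
Rounding down: Alpha 6, Beta 6, Gamma 13, Delta 10, Epsilon 5, Zeta 19 (total 59).
Epsilon receives 5.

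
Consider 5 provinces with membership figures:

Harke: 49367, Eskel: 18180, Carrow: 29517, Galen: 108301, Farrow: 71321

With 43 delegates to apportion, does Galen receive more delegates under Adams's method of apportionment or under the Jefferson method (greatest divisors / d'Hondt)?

Jefferson

Adams: Harke 8, Eskel 3, Carrow 5, Galen 16, Farrow 11.
Jefferson: Harke 8, Eskel 3, Carrow 4, Galen 17, Farrow 11.
Galen gets 16 under Adams and 17 under Jefferson.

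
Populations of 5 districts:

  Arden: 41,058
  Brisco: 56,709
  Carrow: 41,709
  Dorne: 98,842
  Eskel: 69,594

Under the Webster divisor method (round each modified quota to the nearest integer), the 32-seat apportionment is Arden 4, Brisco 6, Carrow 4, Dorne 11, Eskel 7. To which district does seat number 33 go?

Priority for the next seat is population ÷ (current seats + 0.5).
Priorities: Arden 9124.000, Brisco 8724.462, Carrow 9268.667, Dorne 8594.957, Eskel 9279.200.
Highest priority: Eskel.

Eskel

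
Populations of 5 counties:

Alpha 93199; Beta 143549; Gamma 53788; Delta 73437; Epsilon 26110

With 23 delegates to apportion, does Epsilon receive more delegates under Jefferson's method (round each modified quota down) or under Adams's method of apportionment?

Adams

Jefferson: Alpha 6, Beta 9, Gamma 3, Delta 4, Epsilon 1.
Adams: Alpha 6, Beta 8, Gamma 3, Delta 4, Epsilon 2.
Epsilon gets 1 under Jefferson and 2 under Adams.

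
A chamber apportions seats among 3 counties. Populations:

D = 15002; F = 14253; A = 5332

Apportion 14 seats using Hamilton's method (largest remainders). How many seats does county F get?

Total 34587; standard divisor 34587/14 ≈ 2470.5.
Standard quotas: D 6.0725, F 5.7693, A 2.1583.
Lower quotas: D 6, F 5, A 2 (sum 13, leaving 1 seat).
Remainders in descending order: F 0.7693, A 0.1583, D 0.0725.
The surplus seat goes to F.
F receives 6.

6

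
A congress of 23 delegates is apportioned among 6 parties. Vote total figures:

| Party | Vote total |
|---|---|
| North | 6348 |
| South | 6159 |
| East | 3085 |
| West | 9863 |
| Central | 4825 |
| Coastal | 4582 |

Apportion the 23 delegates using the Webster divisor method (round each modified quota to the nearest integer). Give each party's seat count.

North: 4; South: 4; East: 2; West: 7; Central: 3; Coastal: 3

Standard divisor 34862/23 ≈ 1515.739; standard quotas: North 4.188, South 4.063, East 2.035, West 6.507, Central 3.183, Coastal 3.023.
Rounding to the nearest integer gives North 4, South 4, East 2, West 7, Central 3, Coastal 3 — total 23, matching the house size, so no adjustment is needed.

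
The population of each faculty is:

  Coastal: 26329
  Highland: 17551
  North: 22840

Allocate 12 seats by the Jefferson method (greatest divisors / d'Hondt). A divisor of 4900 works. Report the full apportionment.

With modified divisor 4900: modified quotas Coastal 5.373, Highland 3.582, North 4.661.
Rounding down: Coastal 5, Highland 3, North 4 (total 12).

Coastal 5; Highland 3; North 4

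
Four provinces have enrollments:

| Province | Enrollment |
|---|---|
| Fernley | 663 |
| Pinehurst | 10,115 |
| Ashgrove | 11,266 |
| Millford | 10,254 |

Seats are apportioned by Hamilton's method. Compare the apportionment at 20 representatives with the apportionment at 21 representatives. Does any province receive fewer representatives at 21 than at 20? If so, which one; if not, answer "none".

Fernley

At 20 seats: Fernley 1, Pinehurst 6, Ashgrove 7, Millford 6.
At 21 seats: Fernley 0, Pinehurst 7, Ashgrove 7, Millford 7.
Fernley drops from 1 to 0.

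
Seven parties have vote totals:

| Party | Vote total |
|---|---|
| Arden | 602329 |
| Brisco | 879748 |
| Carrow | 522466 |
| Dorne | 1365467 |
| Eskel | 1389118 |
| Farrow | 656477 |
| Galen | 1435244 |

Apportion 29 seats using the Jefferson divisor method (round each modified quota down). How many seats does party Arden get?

2

Standard divisor 6850849/29 ≈ 236236.172; standard quotas: Arden 2.550, Brisco 3.724, Carrow 2.212, Dorne 5.780, Eskel 5.880, Farrow 2.779, Galen 6.075.
Rounding down gives 2, 3, 2, 5, 5, 2, 6 = 25 seats, so the divisor must be adjusted.
With modified divisor 211900: modified quotas Arden 2.843, Brisco 4.152, Carrow 2.466, Dorne 6.444, Eskel 6.556, Farrow 3.098, Galen 6.773.
Rounding down: Arden 2, Brisco 4, Carrow 2, Dorne 6, Eskel 6, Farrow 3, Galen 6 (total 29).
Arden receives 2.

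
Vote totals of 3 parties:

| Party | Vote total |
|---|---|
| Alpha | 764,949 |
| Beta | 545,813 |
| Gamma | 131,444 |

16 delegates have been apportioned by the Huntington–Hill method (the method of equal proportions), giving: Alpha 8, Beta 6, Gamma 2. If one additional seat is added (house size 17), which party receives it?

Priority for the next seat is population ÷ (√(s·(s+1))).
Priorities: Alpha 90150.104, Beta 84220.774, Gamma 53661.788.
Highest priority: Alpha.

Alpha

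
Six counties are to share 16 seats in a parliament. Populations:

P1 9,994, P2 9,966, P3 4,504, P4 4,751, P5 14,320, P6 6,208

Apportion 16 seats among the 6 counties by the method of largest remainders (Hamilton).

P1: 3, P2: 3, P3: 1, P4: 2, P5: 5, P6: 2

Total 49743; standard divisor 49743/16 ≈ 3108.938.
Standard quotas: P1 3.2146, P2 3.2056, P3 1.4487, P4 1.5282, P5 4.6061, P6 1.9968.
Lower quotas: P1 3, P2 3, P3 1, P4 1, P5 4, P6 1 (sum 13, leaving 3 seats).
Remainders in descending order: P6 0.9968, P5 0.6061, P4 0.5282, P3 0.4487, P1 0.2146, P2 0.2056.
The surplus seats go to P6, P5, P4.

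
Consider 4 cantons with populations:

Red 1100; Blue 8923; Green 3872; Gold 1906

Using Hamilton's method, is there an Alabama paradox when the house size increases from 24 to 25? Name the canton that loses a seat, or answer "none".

At 24 seats: Red 2, Blue 13, Green 6, Gold 3.
At 25 seats: Red 2, Blue 14, Green 6, Gold 3.
No canton's allocation decreased.

none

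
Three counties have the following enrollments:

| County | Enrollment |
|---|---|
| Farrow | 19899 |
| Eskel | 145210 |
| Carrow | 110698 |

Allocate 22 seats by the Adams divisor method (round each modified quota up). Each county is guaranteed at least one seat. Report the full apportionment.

Farrow 2, Eskel 11, Carrow 9

Standard divisor 275807/22 ≈ 12536.682; standard quotas: Farrow 1.587, Eskel 11.583, Carrow 8.830.
Rounding up gives 2, 12, 9 = 23 seats, so the divisor must be adjusted.
With modified divisor 13500: modified quotas Farrow 1.474, Eskel 10.756, Carrow 8.200.
Rounding up: Farrow 2, Eskel 11, Carrow 9 (total 22).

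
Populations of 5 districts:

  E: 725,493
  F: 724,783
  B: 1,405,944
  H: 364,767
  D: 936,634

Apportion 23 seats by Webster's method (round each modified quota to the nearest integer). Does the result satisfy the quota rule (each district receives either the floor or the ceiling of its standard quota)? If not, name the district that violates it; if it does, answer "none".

Standard quotas: E 4.013, F 4.010, B 7.778, H 2.018, D 5.181.
Webster allocation: E 4, F 4, B 8, H 2, D 5.
Every allocation lies between the lower and upper quota.

none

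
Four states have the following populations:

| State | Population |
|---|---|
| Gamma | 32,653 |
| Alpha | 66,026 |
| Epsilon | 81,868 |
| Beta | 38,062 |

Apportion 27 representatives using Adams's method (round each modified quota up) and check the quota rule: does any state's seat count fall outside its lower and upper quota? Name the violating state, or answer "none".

Standard quotas: Gamma 4.033, Alpha 8.155, Epsilon 10.111, Beta 4.701.
Adams allocation: Gamma 4, Alpha 8, Epsilon 10, Beta 5.
Every allocation lies between the lower and upper quota.

none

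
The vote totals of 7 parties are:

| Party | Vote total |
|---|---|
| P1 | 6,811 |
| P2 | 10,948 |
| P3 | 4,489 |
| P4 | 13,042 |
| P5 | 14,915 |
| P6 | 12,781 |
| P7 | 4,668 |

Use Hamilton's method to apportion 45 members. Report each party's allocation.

Standard divisor: 67654 ÷ 45 ≈ 1503.422.
Standard quotas: P1 4.5303, P2 7.2821, P3 2.9859, P4 8.6749, P5 9.9207, P6 8.5013, P7 3.1049.
Lower quotas: P1 4, P2 7, P3 2, P4 8, P5 9, P6 8, P7 3 (sum 41, leaving 4 seats).
Remainders in descending order: P3 0.9859, P5 0.9207, P4 0.6749, P1 0.5303, P6 0.5013, P2 0.2821, P7 0.1049.
The surplus seats go to P3, P5, P4, P1.

P1=5, P2=7, P3=3, P4=9, P5=10, P6=8, P7=3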